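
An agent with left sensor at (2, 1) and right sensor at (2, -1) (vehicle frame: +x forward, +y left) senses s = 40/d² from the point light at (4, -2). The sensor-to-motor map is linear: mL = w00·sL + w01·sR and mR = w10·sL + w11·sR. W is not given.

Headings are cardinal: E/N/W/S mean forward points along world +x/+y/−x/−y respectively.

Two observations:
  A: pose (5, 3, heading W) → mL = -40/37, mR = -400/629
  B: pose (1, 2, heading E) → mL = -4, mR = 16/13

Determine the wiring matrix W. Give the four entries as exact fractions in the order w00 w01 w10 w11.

obs A: pose=(5,3,W) → sL=40/17, sR=40/37, mL=-40/37, mR=-400/629
obs B: pose=(1,2,E) → sL=20/13, sR=4, mL=-4, mR=16/13
sensor matrix S = [[40/17, 40/37], [20/13, 4]]; det S = 63360/8177
solve [mL_A; mL_B] = S·[w00; w01] and [mR_A; mR_B] = S·[w10; w11]:
  w00 = 0, w01 = -1, w10 = -1/2, w11 = 1/2

0 -1 -1/2 1/2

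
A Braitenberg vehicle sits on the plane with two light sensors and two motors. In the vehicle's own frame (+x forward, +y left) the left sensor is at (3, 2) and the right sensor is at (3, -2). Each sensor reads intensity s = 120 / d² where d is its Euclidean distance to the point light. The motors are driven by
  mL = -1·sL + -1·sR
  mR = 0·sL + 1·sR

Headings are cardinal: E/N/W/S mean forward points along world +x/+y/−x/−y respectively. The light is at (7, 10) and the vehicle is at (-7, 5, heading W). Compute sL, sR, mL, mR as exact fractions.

left sensor world pos  = (-10, 3); dL² = 338
right sensor world pos = (-10, 7); dR² = 298
sL = 120/338 = 60/169
sR = 120/298 = 60/149
mL = -1·sL + -1·sR = -19080/25181
mR = 0·sL + 1·sR = 60/149

60/169 60/149 -19080/25181 60/149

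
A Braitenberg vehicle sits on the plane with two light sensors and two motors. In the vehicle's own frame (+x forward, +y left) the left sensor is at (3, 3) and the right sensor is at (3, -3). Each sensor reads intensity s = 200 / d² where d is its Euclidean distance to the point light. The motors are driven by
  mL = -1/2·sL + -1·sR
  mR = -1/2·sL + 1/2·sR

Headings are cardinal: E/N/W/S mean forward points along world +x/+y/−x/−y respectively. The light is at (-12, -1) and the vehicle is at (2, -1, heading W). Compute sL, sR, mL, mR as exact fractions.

20/13 20/13 -30/13 0

left sensor world pos  = (-1, -4); dL² = 130
right sensor world pos = (-1, 2); dR² = 130
sL = 200/130 = 20/13
sR = 200/130 = 20/13
mL = -1/2·sL + -1·sR = -30/13
mR = -1/2·sL + 1/2·sR = 0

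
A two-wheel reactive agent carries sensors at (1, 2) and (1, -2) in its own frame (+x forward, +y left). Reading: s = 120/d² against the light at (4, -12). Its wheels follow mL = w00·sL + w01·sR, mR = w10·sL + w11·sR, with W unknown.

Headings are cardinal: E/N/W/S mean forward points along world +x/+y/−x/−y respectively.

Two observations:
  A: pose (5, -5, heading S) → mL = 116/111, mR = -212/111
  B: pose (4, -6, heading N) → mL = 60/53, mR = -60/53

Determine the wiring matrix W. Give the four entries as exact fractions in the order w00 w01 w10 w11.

1 -1/2 1/2 -1

obs A: pose=(5,-5,S) → sL=8/3, sR=120/37, mL=116/111, mR=-212/111
obs B: pose=(4,-6,N) → sL=120/53, sR=120/53, mL=60/53, mR=-60/53
sensor matrix S = [[8/3, 120/37], [120/53, 120/53]]; det S = -2560/1961
solve [mL_A; mL_B] = S·[w00; w01] and [mR_A; mR_B] = S·[w10; w11]:
  w00 = 1, w01 = -1/2, w10 = 1/2, w11 = -1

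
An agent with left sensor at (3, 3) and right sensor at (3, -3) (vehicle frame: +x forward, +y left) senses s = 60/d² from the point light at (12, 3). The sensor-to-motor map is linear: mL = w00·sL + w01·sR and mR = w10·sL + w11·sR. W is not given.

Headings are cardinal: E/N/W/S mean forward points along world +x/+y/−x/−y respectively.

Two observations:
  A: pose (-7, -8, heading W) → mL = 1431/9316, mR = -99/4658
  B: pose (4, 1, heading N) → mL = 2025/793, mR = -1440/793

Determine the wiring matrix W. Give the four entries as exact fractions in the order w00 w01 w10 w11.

obs A: pose=(-7,-8,W) → sL=3/34, sR=15/137, mL=1431/9316, mR=-99/4658
obs B: pose=(4,1,N) → sL=30/61, sR=30/13, mL=2025/793, mR=-1440/793
sensor matrix S = [[3/34, 15/137], [30/61, 30/13]]; det S = 276615/1846897
solve [mL_A; mL_B] = S·[w00; w01] and [mR_A; mR_B] = S·[w10; w11]:
  w00 = 1/2, w01 = 1, w10 = 1, w11 = -1

1/2 1 1 -1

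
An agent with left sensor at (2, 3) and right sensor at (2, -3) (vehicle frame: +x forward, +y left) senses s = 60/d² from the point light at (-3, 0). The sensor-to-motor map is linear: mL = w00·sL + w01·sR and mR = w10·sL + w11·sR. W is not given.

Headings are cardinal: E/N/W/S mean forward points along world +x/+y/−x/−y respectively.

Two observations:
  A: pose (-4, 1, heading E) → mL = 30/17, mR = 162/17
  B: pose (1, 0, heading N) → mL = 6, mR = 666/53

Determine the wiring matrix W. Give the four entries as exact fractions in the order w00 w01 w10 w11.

1/2 0 1 1/2

obs A: pose=(-4,1,E) → sL=60/17, sR=12, mL=30/17, mR=162/17
obs B: pose=(1,0,N) → sL=12, sR=60/53, mL=6, mR=666/53
sensor matrix S = [[60/17, 12], [12, 60/53]]; det S = -126144/901
solve [mL_A; mL_B] = S·[w00; w01] and [mR_A; mR_B] = S·[w10; w11]:
  w00 = 1/2, w01 = 0, w10 = 1, w11 = 1/2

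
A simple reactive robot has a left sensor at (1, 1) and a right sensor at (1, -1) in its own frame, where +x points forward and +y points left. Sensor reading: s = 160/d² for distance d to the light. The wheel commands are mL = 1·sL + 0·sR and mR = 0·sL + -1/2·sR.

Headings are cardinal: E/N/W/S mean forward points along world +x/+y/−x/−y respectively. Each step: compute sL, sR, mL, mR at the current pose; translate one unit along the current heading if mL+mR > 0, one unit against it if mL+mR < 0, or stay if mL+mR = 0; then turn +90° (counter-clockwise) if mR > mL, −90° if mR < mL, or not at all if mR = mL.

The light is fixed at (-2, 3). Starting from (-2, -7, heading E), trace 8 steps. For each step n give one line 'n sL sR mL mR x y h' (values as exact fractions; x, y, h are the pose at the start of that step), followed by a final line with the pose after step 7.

n=0: pose=(-2,-7,E); sL=80/41, sR=80/61; mL=80/41, mR=-40/61; mL+mR=3240/2501 → advance +1; mR−mL=-6520/2501 → turn -1·90°
n=1: pose=(-1,-7,S); sL=32/25, sR=160/121; mL=32/25, mR=-80/121; mL+mR=1872/3025 → advance +1; mR−mL=-5872/3025 → turn -1·90°
n=2: pose=(-1,-8,W); sL=10/9, sR=8/5; mL=10/9, mR=-4/5; mL+mR=14/45 → advance +1; mR−mL=-86/45 → turn -1·90°
n=3: pose=(-2,-8,N); sL=160/101, sR=160/101; mL=160/101, mR=-80/101; mL+mR=80/101 → advance +1; mR−mL=-240/101 → turn -1·90°
n=4: pose=(-2,-7,E); sL=80/41, sR=80/61; mL=80/41, mR=-40/61; mL+mR=3240/2501 → advance +1; mR−mL=-6520/2501 → turn -1·90°
n=5: pose=(-1,-7,S); sL=32/25, sR=160/121; mL=32/25, mR=-80/121; mL+mR=1872/3025 → advance +1; mR−mL=-5872/3025 → turn -1·90°
n=6: pose=(-1,-8,W); sL=10/9, sR=8/5; mL=10/9, mR=-4/5; mL+mR=14/45 → advance +1; mR−mL=-86/45 → turn -1·90°
n=7: pose=(-2,-8,N); sL=160/101, sR=160/101; mL=160/101, mR=-80/101; mL+mR=80/101 → advance +1; mR−mL=-240/101 → turn -1·90°

0 80/41 80/61 80/41 -40/61 -2 -7 E
1 32/25 160/121 32/25 -80/121 -1 -7 S
2 10/9 8/5 10/9 -4/5 -1 -8 W
3 160/101 160/101 160/101 -80/101 -2 -8 N
4 80/41 80/61 80/41 -40/61 -2 -7 E
5 32/25 160/121 32/25 -80/121 -1 -7 S
6 10/9 8/5 10/9 -4/5 -1 -8 W
7 160/101 160/101 160/101 -80/101 -2 -8 N
final -2 -7 E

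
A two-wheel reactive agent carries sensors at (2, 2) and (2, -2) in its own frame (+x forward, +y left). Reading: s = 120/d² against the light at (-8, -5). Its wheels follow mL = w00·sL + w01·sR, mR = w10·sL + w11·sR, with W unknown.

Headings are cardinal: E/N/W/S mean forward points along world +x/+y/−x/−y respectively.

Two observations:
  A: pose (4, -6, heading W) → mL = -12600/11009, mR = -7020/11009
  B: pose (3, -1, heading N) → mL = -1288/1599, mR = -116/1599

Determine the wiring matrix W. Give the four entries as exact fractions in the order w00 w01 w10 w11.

obs A: pose=(4,-6,W) → sL=120/109, sR=120/101, mL=-12600/11009, mR=-7020/11009
obs B: pose=(3,-1,N) → sL=40/39, sR=24/41, mL=-1288/1599, mR=-116/1599
sensor matrix S = [[120/109, 120/101], [40/39, 24/41]]; det S = -3368960/5867797
solve [mL_A; mL_B] = S·[w00; w01] and [mR_A; mR_B] = S·[w10; w11]:
  w00 = -1/2, w01 = -1/2, w10 = 1/2, w11 = -1

-1/2 -1/2 1/2 -1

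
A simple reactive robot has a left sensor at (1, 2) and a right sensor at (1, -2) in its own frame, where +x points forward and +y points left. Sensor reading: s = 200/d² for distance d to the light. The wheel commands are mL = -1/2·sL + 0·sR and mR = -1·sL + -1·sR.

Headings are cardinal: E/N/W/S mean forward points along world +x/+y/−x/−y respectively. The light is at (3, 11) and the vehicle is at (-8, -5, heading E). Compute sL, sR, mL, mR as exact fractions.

25/37 25/53 -25/74 -2250/1961

left sensor world pos  = (-7, -3); dL² = 296
right sensor world pos = (-7, -7); dR² = 424
sL = 200/296 = 25/37
sR = 200/424 = 25/53
mL = -1/2·sL + 0·sR = -25/74
mR = -1·sL + -1·sR = -2250/1961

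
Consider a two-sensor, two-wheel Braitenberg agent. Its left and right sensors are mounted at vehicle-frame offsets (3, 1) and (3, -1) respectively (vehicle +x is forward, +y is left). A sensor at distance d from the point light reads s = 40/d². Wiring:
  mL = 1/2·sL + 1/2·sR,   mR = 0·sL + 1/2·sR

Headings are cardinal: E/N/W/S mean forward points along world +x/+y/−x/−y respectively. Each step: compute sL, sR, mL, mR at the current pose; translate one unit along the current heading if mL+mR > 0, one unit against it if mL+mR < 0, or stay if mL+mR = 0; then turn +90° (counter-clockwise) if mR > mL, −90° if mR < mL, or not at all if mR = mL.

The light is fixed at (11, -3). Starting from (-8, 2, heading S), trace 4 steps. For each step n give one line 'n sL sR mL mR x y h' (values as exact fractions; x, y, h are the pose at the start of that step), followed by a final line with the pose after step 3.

0 5/41 10/101 915/8282 5/101 -8 2 S
1 40/493 40/509 20040/250937 20/509 -8 1 W
2 4/49 4/41 180/2009 2/41 -9 1 N
3 8/65 8/61 504/3965 4/61 -9 2 E
final -8 2 S

n=0: pose=(-8,2,S); sL=5/41, sR=10/101; mL=915/8282, mR=5/101; mL+mR=1325/8282 → advance +1; mR−mL=-5/82 → turn -1·90°
n=1: pose=(-8,1,W); sL=40/493, sR=40/509; mL=20040/250937, mR=20/509; mL+mR=29900/250937 → advance +1; mR−mL=-20/493 → turn -1·90°
n=2: pose=(-9,1,N); sL=4/49, sR=4/41; mL=180/2009, mR=2/41; mL+mR=278/2009 → advance +1; mR−mL=-2/49 → turn -1·90°
n=3: pose=(-9,2,E); sL=8/65, sR=8/61; mL=504/3965, mR=4/61; mL+mR=764/3965 → advance +1; mR−mL=-4/65 → turn -1·90°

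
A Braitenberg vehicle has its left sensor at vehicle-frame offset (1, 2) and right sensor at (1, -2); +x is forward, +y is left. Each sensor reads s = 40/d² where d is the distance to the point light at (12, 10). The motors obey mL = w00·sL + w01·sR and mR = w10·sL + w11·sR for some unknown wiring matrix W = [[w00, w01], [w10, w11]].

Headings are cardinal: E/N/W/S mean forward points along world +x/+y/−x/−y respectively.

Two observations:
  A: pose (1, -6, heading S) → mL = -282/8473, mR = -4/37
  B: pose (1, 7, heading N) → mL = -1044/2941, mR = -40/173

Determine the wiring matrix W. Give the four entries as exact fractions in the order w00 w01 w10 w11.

obs A: pose=(1,-6,S) → sL=4/37, sR=20/229, mL=-282/8473, mR=-4/37
obs B: pose=(1,7,N) → sL=40/173, sR=8/17, mL=-1044/2941, mR=-40/173
sensor matrix S = [[4/37, 20/229], [40/173, 8/17]]; det S = 764544/24919093
solve [mL_A; mL_B] = S·[w00; w01] and [mR_A; mR_B] = S·[w10; w11]:
  w00 = 1/2, w01 = -1, w10 = -1, w11 = 0

1/2 -1 -1 0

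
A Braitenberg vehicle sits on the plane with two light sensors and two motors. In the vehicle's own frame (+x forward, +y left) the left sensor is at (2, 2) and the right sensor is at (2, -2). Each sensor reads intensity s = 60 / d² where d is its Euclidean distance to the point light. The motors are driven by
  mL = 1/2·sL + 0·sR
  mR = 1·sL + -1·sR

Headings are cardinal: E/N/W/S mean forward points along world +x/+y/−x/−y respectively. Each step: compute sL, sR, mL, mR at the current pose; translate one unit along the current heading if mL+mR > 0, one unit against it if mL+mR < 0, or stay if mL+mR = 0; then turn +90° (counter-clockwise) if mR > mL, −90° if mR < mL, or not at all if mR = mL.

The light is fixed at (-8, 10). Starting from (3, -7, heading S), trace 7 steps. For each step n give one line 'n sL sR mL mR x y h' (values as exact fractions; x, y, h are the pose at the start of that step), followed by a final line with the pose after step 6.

0 6/53 30/221 3/53 -264/11713 3 -7 S
1 60/481 60/337 30/481 -8640/162097 3 -8 W
2 3/16 3/20 3/32 3/80 2 -8 N
3 20/123 12/101 10/123 544/12423 2 -7 E
4 6/53 30/221 3/53 -264/11713 3 -7 S
5 60/481 60/337 30/481 -8640/162097 3 -8 W
6 3/16 3/20 3/32 3/80 2 -8 N
final 2 -7 E

n=0: pose=(3,-7,S); sL=6/53, sR=30/221; mL=3/53, mR=-264/11713; mL+mR=399/11713 → advance +1; mR−mL=-927/11713 → turn -1·90°
n=1: pose=(3,-8,W); sL=60/481, sR=60/337; mL=30/481, mR=-8640/162097; mL+mR=1470/162097 → advance +1; mR−mL=-18750/162097 → turn -1·90°
n=2: pose=(2,-8,N); sL=3/16, sR=3/20; mL=3/32, mR=3/80; mL+mR=21/160 → advance +1; mR−mL=-9/160 → turn -1·90°
n=3: pose=(2,-7,E); sL=20/123, sR=12/101; mL=10/123, mR=544/12423; mL+mR=518/4141 → advance +1; mR−mL=-466/12423 → turn -1·90°
n=4: pose=(3,-7,S); sL=6/53, sR=30/221; mL=3/53, mR=-264/11713; mL+mR=399/11713 → advance +1; mR−mL=-927/11713 → turn -1·90°
n=5: pose=(3,-8,W); sL=60/481, sR=60/337; mL=30/481, mR=-8640/162097; mL+mR=1470/162097 → advance +1; mR−mL=-18750/162097 → turn -1·90°
n=6: pose=(2,-8,N); sL=3/16, sR=3/20; mL=3/32, mR=3/80; mL+mR=21/160 → advance +1; mR−mL=-9/160 → turn -1·90°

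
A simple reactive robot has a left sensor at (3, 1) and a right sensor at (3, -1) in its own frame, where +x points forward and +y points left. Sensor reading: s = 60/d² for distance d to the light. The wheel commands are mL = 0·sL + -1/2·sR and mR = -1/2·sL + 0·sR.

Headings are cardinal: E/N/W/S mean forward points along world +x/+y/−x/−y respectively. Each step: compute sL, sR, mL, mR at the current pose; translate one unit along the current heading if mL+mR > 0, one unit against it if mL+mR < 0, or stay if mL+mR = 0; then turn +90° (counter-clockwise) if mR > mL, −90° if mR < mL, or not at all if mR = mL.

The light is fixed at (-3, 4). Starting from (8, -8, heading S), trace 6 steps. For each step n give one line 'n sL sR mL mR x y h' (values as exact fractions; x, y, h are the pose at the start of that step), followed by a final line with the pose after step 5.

n=0: pose=(8,-8,S); sL=20/123, sR=12/65; mL=-6/65, mR=-10/123; mL+mR=-1388/7995 → advance -1; mR−mL=88/7995 → turn +1·90°
n=1: pose=(8,-7,E); sL=15/74, sR=3/17; mL=-3/34, mR=-15/148; mL+mR=-477/2516 → advance -1; mR−mL=-33/2516 → turn -1·90°
n=2: pose=(7,-7,S); sL=60/317, sR=60/277; mL=-30/277, mR=-30/317; mL+mR=-17820/87809 → advance -1; mR−mL=1200/87809 → turn +1·90°
n=3: pose=(7,-6,E); sL=6/25, sR=6/29; mL=-3/29, mR=-3/25; mL+mR=-162/725 → advance -1; mR−mL=-12/725 → turn -1·90°
n=4: pose=(6,-6,S); sL=60/269, sR=60/233; mL=-30/233, mR=-30/269; mL+mR=-15060/62677 → advance -1; mR−mL=1080/62677 → turn +1·90°
n=5: pose=(6,-5,E); sL=15/52, sR=15/61; mL=-15/122, mR=-15/104; mL+mR=-1695/6344 → advance -1; mR−mL=-135/6344 → turn -1·90°

0 20/123 12/65 -6/65 -10/123 8 -8 S
1 15/74 3/17 -3/34 -15/148 8 -7 E
2 60/317 60/277 -30/277 -30/317 7 -7 S
3 6/25 6/29 -3/29 -3/25 7 -6 E
4 60/269 60/233 -30/233 -30/269 6 -6 S
5 15/52 15/61 -15/122 -15/104 6 -5 E
final 5 -5 S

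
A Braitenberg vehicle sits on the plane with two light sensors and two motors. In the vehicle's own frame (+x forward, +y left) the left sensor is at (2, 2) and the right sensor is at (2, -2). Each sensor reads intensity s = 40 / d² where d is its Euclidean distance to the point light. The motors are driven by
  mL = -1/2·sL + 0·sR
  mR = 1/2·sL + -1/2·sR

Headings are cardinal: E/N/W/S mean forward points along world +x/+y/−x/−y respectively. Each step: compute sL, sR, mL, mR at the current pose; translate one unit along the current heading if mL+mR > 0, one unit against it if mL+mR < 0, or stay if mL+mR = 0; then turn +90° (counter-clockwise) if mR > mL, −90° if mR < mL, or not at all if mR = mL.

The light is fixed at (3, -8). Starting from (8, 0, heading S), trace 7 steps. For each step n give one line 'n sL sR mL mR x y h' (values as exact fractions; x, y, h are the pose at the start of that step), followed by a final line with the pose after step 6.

n=0: pose=(8,0,S); sL=8/17, sR=8/9; mL=-4/17, mR=-32/153; mL+mR=-4/9 → advance -1; mR−mL=4/153 → turn +1·90°
n=1: pose=(8,1,E); sL=4/17, sR=20/49; mL=-2/17, mR=-72/833; mL+mR=-10/49 → advance -1; mR−mL=26/833 → turn +1·90°
n=2: pose=(7,1,N); sL=8/25, sR=40/157; mL=-4/25, mR=128/3925; mL+mR=-20/157 → advance -1; mR−mL=756/3925 → turn +1·90°
n=3: pose=(7,0,W); sL=1, sR=5/13; mL=-1/2, mR=4/13; mL+mR=-5/26 → advance -1; mR−mL=21/26 → turn +1·90°
n=4: pose=(8,0,S); sL=8/17, sR=8/9; mL=-4/17, mR=-32/153; mL+mR=-4/9 → advance -1; mR−mL=4/153 → turn +1·90°
n=5: pose=(8,1,E); sL=4/17, sR=20/49; mL=-2/17, mR=-72/833; mL+mR=-10/49 → advance -1; mR−mL=26/833 → turn +1·90°
n=6: pose=(7,1,N); sL=8/25, sR=40/157; mL=-4/25, mR=128/3925; mL+mR=-20/157 → advance -1; mR−mL=756/3925 → turn +1·90°

0 8/17 8/9 -4/17 -32/153 8 0 S
1 4/17 20/49 -2/17 -72/833 8 1 E
2 8/25 40/157 -4/25 128/3925 7 1 N
3 1 5/13 -1/2 4/13 7 0 W
4 8/17 8/9 -4/17 -32/153 8 0 S
5 4/17 20/49 -2/17 -72/833 8 1 E
6 8/25 40/157 -4/25 128/3925 7 1 N
final 7 0 W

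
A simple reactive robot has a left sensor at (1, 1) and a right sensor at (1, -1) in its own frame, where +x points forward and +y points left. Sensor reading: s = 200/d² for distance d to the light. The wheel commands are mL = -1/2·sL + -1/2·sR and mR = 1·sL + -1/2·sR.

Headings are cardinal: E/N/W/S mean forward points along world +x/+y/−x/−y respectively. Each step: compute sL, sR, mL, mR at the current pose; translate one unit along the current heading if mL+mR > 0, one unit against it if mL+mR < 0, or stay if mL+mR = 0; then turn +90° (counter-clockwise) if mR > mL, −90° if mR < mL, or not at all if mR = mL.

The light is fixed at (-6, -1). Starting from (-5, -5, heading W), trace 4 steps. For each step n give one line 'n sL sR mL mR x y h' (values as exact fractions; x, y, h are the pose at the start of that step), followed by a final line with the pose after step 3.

n=0: pose=(-5,-5,W); sL=8, sR=200/9; mL=-136/9, mR=-28/9; mL+mR=-164/9 → advance -1; mR−mL=12 → turn +1·90°
n=1: pose=(-4,-5,S); sL=100/17, sR=100/13; mL=-1500/221, mR=450/221; mL+mR=-1050/221 → advance -1; mR−mL=150/17 → turn +1·90°
n=2: pose=(-4,-4,E); sL=200/13, sR=8; mL=-152/13, mR=148/13; mL+mR=-4/13 → advance -1; mR−mL=300/13 → turn +1·90°
n=3: pose=(-5,-4,N); sL=50, sR=25; mL=-75/2, mR=75/2; mL+mR=0 → advance +0; mR−mL=75 → turn +1·90°

0 8 200/9 -136/9 -28/9 -5 -5 W
1 100/17 100/13 -1500/221 450/221 -4 -5 S
2 200/13 8 -152/13 148/13 -4 -4 E
3 50 25 -75/2 75/2 -5 -4 N
final -5 -4 W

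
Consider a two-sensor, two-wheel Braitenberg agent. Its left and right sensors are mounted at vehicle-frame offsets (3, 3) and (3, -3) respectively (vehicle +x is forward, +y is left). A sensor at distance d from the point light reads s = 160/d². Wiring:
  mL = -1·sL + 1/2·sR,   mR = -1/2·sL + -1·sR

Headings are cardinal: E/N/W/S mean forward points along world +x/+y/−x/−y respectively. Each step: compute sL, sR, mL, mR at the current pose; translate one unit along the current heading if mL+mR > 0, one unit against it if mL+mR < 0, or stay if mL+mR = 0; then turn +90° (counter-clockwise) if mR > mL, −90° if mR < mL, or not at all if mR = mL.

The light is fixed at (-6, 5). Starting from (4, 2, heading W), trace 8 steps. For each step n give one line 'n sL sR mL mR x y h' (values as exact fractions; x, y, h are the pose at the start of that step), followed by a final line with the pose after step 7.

0 32/17 160/49 -208/833 -3504/833 4 2 W
1 5/2 40/49 -205/98 -405/196 5 2 N
2 160/113 32/13 -272/1469 -4656/1469 5 1 W
3 80/41 80/113 -7400/4633 -7800/4633 6 1 N
4 160/229 160/289 -27920/66181 -59760/66181 6 0 E
5 8/13 5/4 1/104 -81/52 5 0 S
6 160/113 32/13 -272/1469 -4656/1469 5 1 W
7 80/41 80/113 -7400/4633 -7800/4633 6 1 N
final 6 0 E

n=0: pose=(4,2,W); sL=32/17, sR=160/49; mL=-208/833, mR=-3504/833; mL+mR=-3712/833 → advance -1; mR−mL=-3296/833 → turn -1·90°
n=1: pose=(5,2,N); sL=5/2, sR=40/49; mL=-205/98, mR=-405/196; mL+mR=-815/196 → advance -1; mR−mL=5/196 → turn +1·90°
n=2: pose=(5,1,W); sL=160/113, sR=32/13; mL=-272/1469, mR=-4656/1469; mL+mR=-4928/1469 → advance -1; mR−mL=-4384/1469 → turn -1·90°
n=3: pose=(6,1,N); sL=80/41, sR=80/113; mL=-7400/4633, mR=-7800/4633; mL+mR=-15200/4633 → advance -1; mR−mL=-400/4633 → turn -1·90°
n=4: pose=(6,0,E); sL=160/229, sR=160/289; mL=-27920/66181, mR=-59760/66181; mL+mR=-87680/66181 → advance -1; mR−mL=-31840/66181 → turn -1·90°
n=5: pose=(5,0,S); sL=8/13, sR=5/4; mL=1/104, mR=-81/52; mL+mR=-161/104 → advance -1; mR−mL=-163/104 → turn -1·90°
n=6: pose=(5,1,W); sL=160/113, sR=32/13; mL=-272/1469, mR=-4656/1469; mL+mR=-4928/1469 → advance -1; mR−mL=-4384/1469 → turn -1·90°
n=7: pose=(6,1,N); sL=80/41, sR=80/113; mL=-7400/4633, mR=-7800/4633; mL+mR=-15200/4633 → advance -1; mR−mL=-400/4633 → turn -1·90°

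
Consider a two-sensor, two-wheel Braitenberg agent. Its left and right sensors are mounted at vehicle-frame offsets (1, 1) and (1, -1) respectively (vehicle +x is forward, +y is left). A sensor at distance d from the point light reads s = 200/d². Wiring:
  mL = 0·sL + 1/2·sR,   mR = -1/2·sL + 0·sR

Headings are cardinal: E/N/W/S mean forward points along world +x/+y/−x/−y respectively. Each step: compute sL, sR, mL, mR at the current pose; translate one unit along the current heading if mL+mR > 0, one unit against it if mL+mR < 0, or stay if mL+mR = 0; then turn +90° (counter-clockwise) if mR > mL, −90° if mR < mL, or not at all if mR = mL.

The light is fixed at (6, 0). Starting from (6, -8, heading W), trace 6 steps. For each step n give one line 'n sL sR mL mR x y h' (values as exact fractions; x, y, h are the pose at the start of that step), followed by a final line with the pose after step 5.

0 100/41 4 2 -50/41 6 -8 W
1 200/53 200/49 100/49 -100/53 5 -8 N
2 50/9 25/8 25/16 -25/9 5 -7 E
3 40/13 200/73 100/73 -20/13 4 -7 S
4 100/29 100/17 50/17 -50/29 4 -6 W
5 200/41 200/29 100/29 -100/41 3 -6 N
final 3 -5 E

n=0: pose=(6,-8,W); sL=100/41, sR=4; mL=2, mR=-50/41; mL+mR=32/41 → advance +1; mR−mL=-132/41 → turn -1·90°
n=1: pose=(5,-8,N); sL=200/53, sR=200/49; mL=100/49, mR=-100/53; mL+mR=400/2597 → advance +1; mR−mL=-10200/2597 → turn -1·90°
n=2: pose=(5,-7,E); sL=50/9, sR=25/8; mL=25/16, mR=-25/9; mL+mR=-175/144 → advance -1; mR−mL=-625/144 → turn -1·90°
n=3: pose=(4,-7,S); sL=40/13, sR=200/73; mL=100/73, mR=-20/13; mL+mR=-160/949 → advance -1; mR−mL=-2760/949 → turn -1·90°
n=4: pose=(4,-6,W); sL=100/29, sR=100/17; mL=50/17, mR=-50/29; mL+mR=600/493 → advance +1; mR−mL=-2300/493 → turn -1·90°
n=5: pose=(3,-6,N); sL=200/41, sR=200/29; mL=100/29, mR=-100/41; mL+mR=1200/1189 → advance +1; mR−mL=-7000/1189 → turn -1·90°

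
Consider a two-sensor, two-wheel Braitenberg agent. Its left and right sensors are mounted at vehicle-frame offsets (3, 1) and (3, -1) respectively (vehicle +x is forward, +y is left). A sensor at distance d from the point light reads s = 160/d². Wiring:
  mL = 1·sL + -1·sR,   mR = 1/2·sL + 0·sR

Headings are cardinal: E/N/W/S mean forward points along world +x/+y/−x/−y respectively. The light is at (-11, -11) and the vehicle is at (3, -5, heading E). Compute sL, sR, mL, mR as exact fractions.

left sensor world pos  = (6, -4); dL² = 338
right sensor world pos = (6, -6); dR² = 314
sL = 160/338 = 80/169
sR = 160/314 = 80/157
mL = 1·sL + -1·sR = -960/26533
mR = 1/2·sL + 0·sR = 40/169

80/169 80/157 -960/26533 40/169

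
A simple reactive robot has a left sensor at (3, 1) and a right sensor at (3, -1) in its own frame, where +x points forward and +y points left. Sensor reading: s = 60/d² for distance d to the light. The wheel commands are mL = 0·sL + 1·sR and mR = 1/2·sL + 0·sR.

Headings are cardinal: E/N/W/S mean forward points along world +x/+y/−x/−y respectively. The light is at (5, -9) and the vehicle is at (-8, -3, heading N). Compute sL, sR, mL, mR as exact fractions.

left sensor world pos  = (-9, 0); dL² = 277
right sensor world pos = (-7, 0); dR² = 225
sL = 60/277 = 60/277
sR = 60/225 = 4/15
mL = 0·sL + 1·sR = 4/15
mR = 1/2·sL + 0·sR = 30/277

60/277 4/15 4/15 30/277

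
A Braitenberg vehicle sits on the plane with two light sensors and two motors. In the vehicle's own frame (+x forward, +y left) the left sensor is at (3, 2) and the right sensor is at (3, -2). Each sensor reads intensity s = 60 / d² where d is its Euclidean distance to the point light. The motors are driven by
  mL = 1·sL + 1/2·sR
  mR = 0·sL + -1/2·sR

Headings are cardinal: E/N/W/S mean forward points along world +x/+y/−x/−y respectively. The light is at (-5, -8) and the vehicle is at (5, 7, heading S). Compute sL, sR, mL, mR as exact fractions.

5/24 15/52 55/156 -15/104

left sensor world pos  = (7, 4); dL² = 288
right sensor world pos = (3, 4); dR² = 208
sL = 60/288 = 5/24
sR = 60/208 = 15/52
mL = 1·sL + 1/2·sR = 55/156
mR = 0·sL + -1/2·sR = -15/104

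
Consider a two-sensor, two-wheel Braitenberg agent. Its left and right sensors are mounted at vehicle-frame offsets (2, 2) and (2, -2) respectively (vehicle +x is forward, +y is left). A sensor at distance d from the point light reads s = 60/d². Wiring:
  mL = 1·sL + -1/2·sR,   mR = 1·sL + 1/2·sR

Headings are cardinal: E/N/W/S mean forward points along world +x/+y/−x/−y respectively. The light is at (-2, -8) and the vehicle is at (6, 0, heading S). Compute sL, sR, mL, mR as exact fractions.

15/34 5/6 5/204 175/204

left sensor world pos  = (8, -2); dL² = 136
right sensor world pos = (4, -2); dR² = 72
sL = 60/136 = 15/34
sR = 60/72 = 5/6
mL = 1·sL + -1/2·sR = 5/204
mR = 1·sL + 1/2·sR = 175/204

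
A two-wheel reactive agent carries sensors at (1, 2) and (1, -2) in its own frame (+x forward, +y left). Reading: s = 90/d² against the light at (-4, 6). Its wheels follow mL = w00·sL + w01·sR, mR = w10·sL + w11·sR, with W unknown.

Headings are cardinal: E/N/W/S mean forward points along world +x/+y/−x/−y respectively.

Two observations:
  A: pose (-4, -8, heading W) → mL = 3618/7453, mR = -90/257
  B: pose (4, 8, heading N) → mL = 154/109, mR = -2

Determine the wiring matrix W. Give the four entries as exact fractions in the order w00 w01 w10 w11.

1/2 1/2 -1 0

obs A: pose=(-4,-8,W) → sL=90/257, sR=18/29, mL=3618/7453, mR=-90/257
obs B: pose=(4,8,N) → sL=2, sR=90/109, mL=154/109, mR=-2
sensor matrix S = [[90/257, 18/29], [2, 90/109]]; det S = -773568/812377
solve [mL_A; mL_B] = S·[w00; w01] and [mR_A; mR_B] = S·[w10; w11]:
  w00 = 1/2, w01 = 1/2, w10 = -1, w11 = 0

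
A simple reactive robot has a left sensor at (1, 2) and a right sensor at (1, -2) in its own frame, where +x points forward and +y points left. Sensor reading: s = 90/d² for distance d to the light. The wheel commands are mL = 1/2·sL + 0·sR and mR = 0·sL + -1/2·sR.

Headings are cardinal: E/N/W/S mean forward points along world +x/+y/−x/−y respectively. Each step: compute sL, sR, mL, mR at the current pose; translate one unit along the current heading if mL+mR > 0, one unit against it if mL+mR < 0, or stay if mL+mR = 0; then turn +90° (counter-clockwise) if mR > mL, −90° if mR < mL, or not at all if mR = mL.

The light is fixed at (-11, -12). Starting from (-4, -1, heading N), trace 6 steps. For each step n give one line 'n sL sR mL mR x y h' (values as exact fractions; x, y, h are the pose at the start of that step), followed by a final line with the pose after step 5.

n=0: pose=(-4,-1,N); sL=90/169, sR=2/5; mL=45/169, mR=-1/5; mL+mR=56/845 → advance +1; mR−mL=-394/845 → turn -1·90°
n=1: pose=(-4,0,E); sL=9/26, sR=45/82; mL=9/52, mR=-45/164; mL+mR=-54/533 → advance -1; mR−mL=-477/1066 → turn -1·90°
n=2: pose=(-5,0,S); sL=18/37, sR=90/137; mL=9/37, mR=-45/137; mL+mR=-432/5069 → advance -1; mR−mL=-2898/5069 → turn -1·90°
n=3: pose=(-5,1,W); sL=45/73, sR=9/25; mL=45/146, mR=-9/50; mL+mR=234/1825 → advance +1; mR−mL=-891/1825 → turn -1·90°
n=4: pose=(-6,1,N); sL=18/41, sR=18/49; mL=9/41, mR=-9/49; mL+mR=72/2009 → advance +1; mR−mL=-810/2009 → turn -1·90°
n=5: pose=(-6,2,E); sL=45/146, sR=1/2; mL=45/292, mR=-1/4; mL+mR=-7/73 → advance -1; mR−mL=-59/146 → turn -1·90°

0 90/169 2/5 45/169 -1/5 -4 -1 N
1 9/26 45/82 9/52 -45/164 -4 0 E
2 18/37 90/137 9/37 -45/137 -5 0 S
3 45/73 9/25 45/146 -9/50 -5 1 W
4 18/41 18/49 9/41 -9/49 -6 1 N
5 45/146 1/2 45/292 -1/4 -6 2 E
final -7 2 S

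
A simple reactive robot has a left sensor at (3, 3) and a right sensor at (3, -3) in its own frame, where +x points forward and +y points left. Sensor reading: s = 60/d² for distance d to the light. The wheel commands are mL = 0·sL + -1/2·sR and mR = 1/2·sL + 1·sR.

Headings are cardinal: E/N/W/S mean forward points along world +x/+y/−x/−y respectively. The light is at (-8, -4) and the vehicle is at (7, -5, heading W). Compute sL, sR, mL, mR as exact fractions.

left sensor world pos  = (4, -8); dL² = 160
right sensor world pos = (4, -2); dR² = 148
sL = 60/160 = 3/8
sR = 60/148 = 15/37
mL = 0·sL + -1/2·sR = -15/74
mR = 1/2·sL + 1·sR = 351/592

3/8 15/37 -15/74 351/592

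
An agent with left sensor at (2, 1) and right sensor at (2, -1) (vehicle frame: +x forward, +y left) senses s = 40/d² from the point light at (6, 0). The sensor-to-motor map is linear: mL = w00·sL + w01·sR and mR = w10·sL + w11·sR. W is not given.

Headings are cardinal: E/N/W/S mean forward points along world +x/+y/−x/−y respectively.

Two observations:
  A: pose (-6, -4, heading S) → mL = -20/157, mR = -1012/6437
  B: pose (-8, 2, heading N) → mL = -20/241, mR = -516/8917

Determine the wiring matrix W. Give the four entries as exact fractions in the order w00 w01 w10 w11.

-1/2 0 -1 1/2

obs A: pose=(-6,-4,S) → sL=40/157, sR=8/41, mL=-20/157, mR=-1012/6437
obs B: pose=(-8,2,N) → sL=40/241, sR=8/37, mL=-20/241, mR=-516/8917
sensor matrix S = [[40/157, 8/41], [40/241, 8/37]]; det S = 1303040/57398729
solve [mL_A; mL_B] = S·[w00; w01] and [mR_A; mR_B] = S·[w10; w11]:
  w00 = -1/2, w01 = 0, w10 = -1, w11 = 1/2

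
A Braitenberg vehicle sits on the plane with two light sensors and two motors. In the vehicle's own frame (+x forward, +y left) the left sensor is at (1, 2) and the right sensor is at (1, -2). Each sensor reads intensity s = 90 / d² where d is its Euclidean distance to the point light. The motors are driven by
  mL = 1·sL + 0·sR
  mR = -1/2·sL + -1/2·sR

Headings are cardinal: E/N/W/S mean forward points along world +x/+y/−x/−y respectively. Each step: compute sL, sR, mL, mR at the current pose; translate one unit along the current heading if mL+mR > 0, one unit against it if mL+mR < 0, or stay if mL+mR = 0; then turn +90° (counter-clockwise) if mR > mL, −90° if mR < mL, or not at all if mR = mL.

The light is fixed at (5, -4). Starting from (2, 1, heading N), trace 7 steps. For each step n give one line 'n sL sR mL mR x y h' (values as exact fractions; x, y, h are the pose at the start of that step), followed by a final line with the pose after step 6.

n=0: pose=(2,1,N); sL=90/61, sR=90/37; mL=90/61, mR=-4410/2257; mL+mR=-1080/2257 → advance -1; mR−mL=-7740/2257 → turn -1·90°
n=1: pose=(2,0,E); sL=9/4, sR=45/4; mL=9/4, mR=-27/4; mL+mR=-9/2 → advance -1; mR−mL=-9 → turn -1·90°
n=2: pose=(1,0,S); sL=90/13, sR=2; mL=90/13, mR=-58/13; mL+mR=32/13 → advance +1; mR−mL=-148/13 → turn -1·90°
n=3: pose=(1,-1,W); sL=45/13, sR=9/5; mL=45/13, mR=-171/65; mL+mR=54/65 → advance +1; mR−mL=-396/65 → turn -1·90°
n=4: pose=(0,-1,N); sL=18/13, sR=18/5; mL=18/13, mR=-162/65; mL+mR=-72/65 → advance -1; mR−mL=-252/65 → turn -1·90°
n=5: pose=(0,-2,E); sL=45/16, sR=45/8; mL=45/16, mR=-135/32; mL+mR=-45/32 → advance -1; mR−mL=-225/32 → turn -1·90°
n=6: pose=(-1,-2,S); sL=90/17, sR=18/13; mL=90/17, mR=-738/221; mL+mR=432/221 → advance +1; mR−mL=-1908/221 → turn -1·90°

0 90/61 90/37 90/61 -4410/2257 2 1 N
1 9/4 45/4 9/4 -27/4 2 0 E
2 90/13 2 90/13 -58/13 1 0 S
3 45/13 9/5 45/13 -171/65 1 -1 W
4 18/13 18/5 18/13 -162/65 0 -1 N
5 45/16 45/8 45/16 -135/32 0 -2 E
6 90/17 18/13 90/17 -738/221 -1 -2 S
final -1 -3 W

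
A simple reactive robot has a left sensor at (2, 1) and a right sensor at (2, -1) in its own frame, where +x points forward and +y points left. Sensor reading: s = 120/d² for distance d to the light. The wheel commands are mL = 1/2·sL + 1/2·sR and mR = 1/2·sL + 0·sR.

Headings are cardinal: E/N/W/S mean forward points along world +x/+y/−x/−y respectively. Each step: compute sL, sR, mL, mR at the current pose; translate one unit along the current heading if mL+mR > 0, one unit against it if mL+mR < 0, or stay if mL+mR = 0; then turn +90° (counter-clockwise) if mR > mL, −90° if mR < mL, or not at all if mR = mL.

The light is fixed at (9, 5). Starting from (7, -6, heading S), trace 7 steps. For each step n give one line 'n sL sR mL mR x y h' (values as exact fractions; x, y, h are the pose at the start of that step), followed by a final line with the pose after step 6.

0 12/17 60/89 1044/1513 6/17 7 -6 S
1 24/37 120/137 3864/5069 12/37 7 -7 W
2 30/29 15/13 825/754 15/29 6 -7 N
3 120/101 24/29 2952/2929 60/101 6 -6 E
4 12/17 60/89 1044/1513 6/17 7 -6 S
5 24/37 120/137 3864/5069 12/37 7 -7 W
6 30/29 15/13 825/754 15/29 6 -7 N
final 6 -6 E

n=0: pose=(7,-6,S); sL=12/17, sR=60/89; mL=1044/1513, mR=6/17; mL+mR=1578/1513 → advance +1; mR−mL=-30/89 → turn -1·90°
n=1: pose=(7,-7,W); sL=24/37, sR=120/137; mL=3864/5069, mR=12/37; mL+mR=5508/5069 → advance +1; mR−mL=-60/137 → turn -1·90°
n=2: pose=(6,-7,N); sL=30/29, sR=15/13; mL=825/754, mR=15/29; mL+mR=1215/754 → advance +1; mR−mL=-15/26 → turn -1·90°
n=3: pose=(6,-6,E); sL=120/101, sR=24/29; mL=2952/2929, mR=60/101; mL+mR=4692/2929 → advance +1; mR−mL=-12/29 → turn -1·90°
n=4: pose=(7,-6,S); sL=12/17, sR=60/89; mL=1044/1513, mR=6/17; mL+mR=1578/1513 → advance +1; mR−mL=-30/89 → turn -1·90°
n=5: pose=(7,-7,W); sL=24/37, sR=120/137; mL=3864/5069, mR=12/37; mL+mR=5508/5069 → advance +1; mR−mL=-60/137 → turn -1·90°
n=6: pose=(6,-7,N); sL=30/29, sR=15/13; mL=825/754, mR=15/29; mL+mR=1215/754 → advance +1; mR−mL=-15/26 → turn -1·90°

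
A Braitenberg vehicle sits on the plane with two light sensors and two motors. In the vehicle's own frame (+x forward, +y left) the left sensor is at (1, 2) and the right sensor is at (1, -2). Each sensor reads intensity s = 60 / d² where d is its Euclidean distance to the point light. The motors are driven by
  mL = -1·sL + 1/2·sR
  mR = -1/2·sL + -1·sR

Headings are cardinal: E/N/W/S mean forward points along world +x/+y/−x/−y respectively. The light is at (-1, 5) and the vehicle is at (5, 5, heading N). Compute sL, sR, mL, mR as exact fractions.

60/17 12/13 -678/221 -594/221

left sensor world pos  = (3, 6); dL² = 17
right sensor world pos = (7, 6); dR² = 65
sL = 60/17 = 60/17
sR = 60/65 = 12/13
mL = -1·sL + 1/2·sR = -678/221
mR = -1/2·sL + -1·sR = -594/221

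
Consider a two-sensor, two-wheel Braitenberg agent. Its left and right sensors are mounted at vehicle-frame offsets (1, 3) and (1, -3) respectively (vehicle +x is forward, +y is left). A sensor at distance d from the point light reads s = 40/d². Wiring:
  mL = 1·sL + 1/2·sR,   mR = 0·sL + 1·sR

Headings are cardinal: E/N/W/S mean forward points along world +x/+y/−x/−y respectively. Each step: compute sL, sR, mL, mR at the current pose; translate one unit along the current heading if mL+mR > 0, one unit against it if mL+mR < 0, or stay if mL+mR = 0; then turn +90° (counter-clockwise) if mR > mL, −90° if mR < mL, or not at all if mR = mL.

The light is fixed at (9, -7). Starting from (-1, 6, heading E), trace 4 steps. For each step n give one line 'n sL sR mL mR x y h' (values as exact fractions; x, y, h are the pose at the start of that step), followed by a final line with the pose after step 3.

0 40/337 40/181 13980/60997 40/181 -1 6 E
1 2/9 5/36 7/24 5/36 0 6 S
2 40/181 8/65 3324/11765 8/65 0 5 W
3 20/169 20/109 3870/18421 20/109 -1 5 N
final -1 6 E

n=0: pose=(-1,6,E); sL=40/337, sR=40/181; mL=13980/60997, mR=40/181; mL+mR=27460/60997 → advance +1; mR−mL=-500/60997 → turn -1·90°
n=1: pose=(0,6,S); sL=2/9, sR=5/36; mL=7/24, mR=5/36; mL+mR=31/72 → advance +1; mR−mL=-11/72 → turn -1·90°
n=2: pose=(0,5,W); sL=40/181, sR=8/65; mL=3324/11765, mR=8/65; mL+mR=4772/11765 → advance +1; mR−mL=-1876/11765 → turn -1·90°
n=3: pose=(-1,5,N); sL=20/169, sR=20/109; mL=3870/18421, mR=20/109; mL+mR=7250/18421 → advance +1; mR−mL=-490/18421 → turn -1·90°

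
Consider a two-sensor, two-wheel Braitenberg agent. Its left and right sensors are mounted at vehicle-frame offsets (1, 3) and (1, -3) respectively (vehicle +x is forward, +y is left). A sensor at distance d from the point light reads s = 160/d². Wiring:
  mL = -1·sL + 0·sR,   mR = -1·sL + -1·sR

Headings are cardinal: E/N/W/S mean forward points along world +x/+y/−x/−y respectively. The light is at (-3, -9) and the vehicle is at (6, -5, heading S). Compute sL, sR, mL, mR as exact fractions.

left sensor world pos  = (9, -6); dL² = 153
right sensor world pos = (3, -6); dR² = 45
sL = 160/153 = 160/153
sR = 160/45 = 32/9
mL = -1·sL + 0·sR = -160/153
mR = -1·sL + -1·sR = -704/153

160/153 32/9 -160/153 -704/153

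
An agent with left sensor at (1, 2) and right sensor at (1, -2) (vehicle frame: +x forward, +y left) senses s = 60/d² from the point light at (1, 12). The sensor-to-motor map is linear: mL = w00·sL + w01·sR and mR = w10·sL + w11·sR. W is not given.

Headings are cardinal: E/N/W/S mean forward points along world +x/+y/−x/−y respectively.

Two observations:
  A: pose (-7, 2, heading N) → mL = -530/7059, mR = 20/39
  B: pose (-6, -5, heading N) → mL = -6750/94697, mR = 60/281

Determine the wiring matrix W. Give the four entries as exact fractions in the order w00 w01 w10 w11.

-1 1/2 0 1

obs A: pose=(-7,2,N) → sL=60/181, sR=20/39, mL=-530/7059, mR=20/39
obs B: pose=(-6,-5,N) → sL=60/337, sR=60/281, mL=-6750/94697, mR=60/281
sensor matrix S = [[60/181, 20/39], [60/337, 60/281]]; det S = -4572800/222822041
solve [mL_A; mL_B] = S·[w00; w01] and [mR_A; mR_B] = S·[w10; w11]:
  w00 = -1, w01 = 1/2, w10 = 0, w11 = 1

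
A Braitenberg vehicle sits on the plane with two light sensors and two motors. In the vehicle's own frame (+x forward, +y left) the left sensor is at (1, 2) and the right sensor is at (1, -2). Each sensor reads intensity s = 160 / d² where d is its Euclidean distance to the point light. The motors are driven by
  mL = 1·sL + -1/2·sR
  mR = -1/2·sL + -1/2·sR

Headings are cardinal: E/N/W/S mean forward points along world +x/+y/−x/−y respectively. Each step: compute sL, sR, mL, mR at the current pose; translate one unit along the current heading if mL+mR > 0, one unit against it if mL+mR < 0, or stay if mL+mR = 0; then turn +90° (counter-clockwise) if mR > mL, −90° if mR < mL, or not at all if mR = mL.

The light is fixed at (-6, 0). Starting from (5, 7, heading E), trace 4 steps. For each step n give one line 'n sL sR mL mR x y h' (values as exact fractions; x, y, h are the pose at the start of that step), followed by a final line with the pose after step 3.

n=0: pose=(5,7,E); sL=32/45, sR=160/169; mL=1808/7605, mR=-6304/7605; mL+mR=-4496/7605 → advance -1; mR−mL=-16/15 → turn -1·90°
n=1: pose=(4,7,S); sL=8/9, sR=8/5; mL=4/45, mR=-56/45; mL+mR=-52/45 → advance -1; mR−mL=-4/3 → turn -1·90°
n=2: pose=(4,8,W); sL=160/117, sR=160/181; mL=19600/21177, mR=-23840/21177; mL+mR=-4240/21177 → advance -1; mR−mL=-80/39 → turn -1·90°
n=3: pose=(5,8,N); sL=80/81, sR=16/25; mL=1352/2025, mR=-1648/2025; mL+mR=-296/2025 → advance -1; mR−mL=-40/27 → turn -1·90°

0 32/45 160/169 1808/7605 -6304/7605 5 7 E
1 8/9 8/5 4/45 -56/45 4 7 S
2 160/117 160/181 19600/21177 -23840/21177 4 8 W
3 80/81 16/25 1352/2025 -1648/2025 5 8 N
final 5 7 E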